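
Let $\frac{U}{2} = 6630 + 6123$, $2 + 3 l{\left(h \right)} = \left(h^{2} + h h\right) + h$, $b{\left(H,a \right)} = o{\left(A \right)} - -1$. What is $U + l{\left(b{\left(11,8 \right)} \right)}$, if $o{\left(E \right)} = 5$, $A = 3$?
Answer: $\frac{76594}{3} \approx 25531.0$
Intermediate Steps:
$b{\left(H,a \right)} = 6$ ($b{\left(H,a \right)} = 5 - -1 = 5 + 1 = 6$)
$l{\left(h \right)} = - \frac{2}{3} + \frac{h}{3} + \frac{2 h^{2}}{3}$ ($l{\left(h \right)} = - \frac{2}{3} + \frac{\left(h^{2} + h h\right) + h}{3} = - \frac{2}{3} + \frac{\left(h^{2} + h^{2}\right) + h}{3} = - \frac{2}{3} + \frac{2 h^{2} + h}{3} = - \frac{2}{3} + \frac{h + 2 h^{2}}{3} = - \frac{2}{3} + \left(\frac{h}{3} + \frac{2 h^{2}}{3}\right) = - \frac{2}{3} + \frac{h}{3} + \frac{2 h^{2}}{3}$)
$U = 25506$ ($U = 2 \left(6630 + 6123\right) = 2 \cdot 12753 = 25506$)
$U + l{\left(b{\left(11,8 \right)} \right)} = 25506 + \left(- \frac{2}{3} + \frac{1}{3} \cdot 6 + \frac{2 \cdot 6^{2}}{3}\right) = 25506 + \left(- \frac{2}{3} + 2 + \frac{2}{3} \cdot 36\right) = 25506 + \left(- \frac{2}{3} + 2 + 24\right) = 25506 + \frac{76}{3} = \frac{76594}{3}$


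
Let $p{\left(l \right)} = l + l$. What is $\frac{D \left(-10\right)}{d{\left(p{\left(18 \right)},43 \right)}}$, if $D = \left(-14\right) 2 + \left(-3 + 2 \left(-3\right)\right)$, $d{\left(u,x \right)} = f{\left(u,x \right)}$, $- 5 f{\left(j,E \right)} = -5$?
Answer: $370$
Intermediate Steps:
$p{\left(l \right)} = 2 l$
$f{\left(j,E \right)} = 1$ ($f{\left(j,E \right)} = \left(- \frac{1}{5}\right) \left(-5\right) = 1$)
$d{\left(u,x \right)} = 1$
$D = -37$ ($D = -28 - 9 = -37$)
$\frac{D \left(-10\right)}{d{\left(p{\left(18 \right)},43 \right)}} = \frac{\left(-37\right) \left(-10\right)}{1} = 370 \cdot 1 = 370$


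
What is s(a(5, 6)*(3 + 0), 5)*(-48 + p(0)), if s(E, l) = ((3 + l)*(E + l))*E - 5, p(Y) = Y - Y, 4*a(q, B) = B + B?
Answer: -48144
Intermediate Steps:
a(q, B) = B/2 (a(q, B) = (B + B)/4 = (2*B)/4 = B/2)
p(Y) = 0
s(E, l) = -5 + E*(3 + l)*(E + l) (s(E, l) = E*(3 + l)*(E + l) - 5 = -5 + E*(3 + l)*(E + l))
s(a(5, 6)*(3 + 0), 5)*(-48 + p(0)) = (-5 + 3*(((½)*6)*(3 + 0))² + (((½)*6)*(3 + 0))*5² + 5*(((½)*6)*(3 + 0))² + 3*(((½)*6)*(3 + 0))*5)*(-48 + 0) = (-5 + 3*(3*3)² + (3*3)*25 + 5*(3*3)² + 3*(3*3)*5)*(-48) = (-5 + 3*9² + 9*25 + 5*9² + 3*9*5)*(-48) = (-5 + 3*81 + 225 + 5*81 + 135)*(-48) = (-5 + 243 + 225 + 405 + 135)*(-48) = 1003*(-48) = -48144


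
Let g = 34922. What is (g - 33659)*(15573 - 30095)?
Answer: -18341286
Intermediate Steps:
(g - 33659)*(15573 - 30095) = (34922 - 33659)*(15573 - 30095) = 1263*(-14522) = -18341286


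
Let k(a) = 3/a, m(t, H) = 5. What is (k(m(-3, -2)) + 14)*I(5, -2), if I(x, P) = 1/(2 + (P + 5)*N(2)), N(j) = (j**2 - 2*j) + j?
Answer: 73/40 ≈ 1.8250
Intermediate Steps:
N(j) = j**2 - j
I(x, P) = 1/(12 + 2*P) (I(x, P) = 1/(2 + (P + 5)*(2*(-1 + 2))) = 1/(2 + (5 + P)*(2*1)) = 1/(2 + (5 + P)*2) = 1/(2 + (10 + 2*P)) = 1/(12 + 2*P))
(k(m(-3, -2)) + 14)*I(5, -2) = (3/5 + 14)*(1/(2*(6 - 2))) = (3*(1/5) + 14)*((1/2)/4) = (3/5 + 14)*((1/2)*(1/4)) = (73/5)*(1/8) = 73/40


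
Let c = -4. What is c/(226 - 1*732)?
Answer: 2/253 ≈ 0.0079051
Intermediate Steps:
c/(226 - 1*732) = -4/(226 - 1*732) = -4/(226 - 732) = -4/(-506) = -1/506*(-4) = 2/253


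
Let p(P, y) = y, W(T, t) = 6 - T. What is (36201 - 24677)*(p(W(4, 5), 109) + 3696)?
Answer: 43848820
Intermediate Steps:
(36201 - 24677)*(p(W(4, 5), 109) + 3696) = (36201 - 24677)*(109 + 3696) = 11524*3805 = 43848820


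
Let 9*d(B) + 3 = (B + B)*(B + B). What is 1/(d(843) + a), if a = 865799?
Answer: 3/3544928 ≈ 8.4628e-7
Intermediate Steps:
d(B) = -⅓ + 4*B²/9 (d(B) = -⅓ + ((B + B)*(B + B))/9 = -⅓ + ((2*B)*(2*B))/9 = -⅓ + (4*B²)/9 = -⅓ + 4*B²/9)
1/(d(843) + a) = 1/((-⅓ + (4/9)*843²) + 865799) = 1/((-⅓ + (4/9)*710649) + 865799) = 1/((-⅓ + 315844) + 865799) = 1/(947531/3 + 865799) = 1/(3544928/3) = 3/3544928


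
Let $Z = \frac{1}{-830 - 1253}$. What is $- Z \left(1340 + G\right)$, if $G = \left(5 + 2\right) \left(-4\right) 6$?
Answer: $\frac{1172}{2083} \approx 0.56265$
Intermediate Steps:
$G = -168$ ($G = 7 \left(-4\right) 6 = \left(-28\right) 6 = -168$)
$Z = - \frac{1}{2083}$ ($Z = \frac{1}{-2083} = - \frac{1}{2083} \approx -0.00048008$)
$- Z \left(1340 + G\right) = - \frac{\left(-1\right) \left(1340 - 168\right)}{2083} = - \frac{\left(-1\right) 1172}{2083} = \left(-1\right) \left(- \frac{1172}{2083}\right) = \frac{1172}{2083}$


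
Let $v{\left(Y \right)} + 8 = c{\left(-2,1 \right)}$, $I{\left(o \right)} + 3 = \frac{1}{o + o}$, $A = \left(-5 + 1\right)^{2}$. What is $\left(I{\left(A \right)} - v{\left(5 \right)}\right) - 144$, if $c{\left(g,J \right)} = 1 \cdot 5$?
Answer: $- \frac{4607}{32} \approx -143.97$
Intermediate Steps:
$A = 16$ ($A = \left(-4\right)^{2} = 16$)
$I{\left(o \right)} = -3 + \frac{1}{2 o}$ ($I{\left(o \right)} = -3 + \frac{1}{o + o} = -3 + \frac{1}{2 o}$)
$c{\left(g,J \right)} = 5$
$v{\left(Y \right)} = -3$ ($v{\left(Y \right)} = -8 + 5 = -3$)
$\left(I{\left(A \right)} - v{\left(5 \right)}\right) - 144 = \left(\left(-3 + \frac{1}{2 \cdot 16}\right) - -3\right) - 144 = \left(\left(-3 + \frac{1}{2} \cdot \frac{1}{16}\right) + 3\right) - 144 = \left(\left(-3 + \frac{1}{32}\right) + 3\right) - 144 = \left(- \frac{95}{32} + 3\right) - 144 = \frac{1}{32} - 144 = - \frac{4607}{32}$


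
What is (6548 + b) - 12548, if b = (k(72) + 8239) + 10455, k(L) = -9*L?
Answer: 12046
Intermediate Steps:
b = 18046 (b = (-9*72 + 8239) + 10455 = (-648 + 8239) + 10455 = 7591 + 10455 = 18046)
(6548 + b) - 12548 = (6548 + 18046) - 12548 = 24594 - 12548 = 12046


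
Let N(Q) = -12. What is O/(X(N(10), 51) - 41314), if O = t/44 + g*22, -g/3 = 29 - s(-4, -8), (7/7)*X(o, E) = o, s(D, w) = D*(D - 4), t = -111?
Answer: -8601/1818344 ≈ -0.0047301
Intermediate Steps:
s(D, w) = D*(-4 + D)
X(o, E) = o
g = 9 (g = -3*(29 - (-4)*(-4 - 4)) = -3*(29 - (-4)*(-8)) = -3*(29 - 1*32) = -3*(29 - 32) = -3*(-3) = 9)
O = 8601/44 (O = -111/44 + 9*22 = -111*1/44 + 198 = -111/44 + 198 = 8601/44 ≈ 195.48)
O/(X(N(10), 51) - 41314) = 8601/(44*(-12 - 41314)) = (8601/44)/(-41326) = (8601/44)*(-1/41326) = -8601/1818344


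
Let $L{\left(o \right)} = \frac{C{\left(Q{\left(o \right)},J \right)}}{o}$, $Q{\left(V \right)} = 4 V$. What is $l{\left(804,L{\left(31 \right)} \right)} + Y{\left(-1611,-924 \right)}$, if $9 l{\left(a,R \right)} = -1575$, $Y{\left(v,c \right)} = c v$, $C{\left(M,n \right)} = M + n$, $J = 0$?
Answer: $1488389$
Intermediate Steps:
$L{\left(o \right)} = 4$ ($L{\left(o \right)} = \frac{4 o + 0}{o} = \frac{4 o}{o} = 4$)
$l{\left(a,R \right)} = -175$ ($l{\left(a,R \right)} = \frac{1}{9} \left(-1575\right) = -175$)
$l{\left(804,L{\left(31 \right)} \right)} + Y{\left(-1611,-924 \right)} = -175 - -1488564 = -175 + 1488564 = 1488389$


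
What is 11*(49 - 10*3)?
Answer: 209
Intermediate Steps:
11*(49 - 10*3) = 11*(49 - 30) = 11*19 = 209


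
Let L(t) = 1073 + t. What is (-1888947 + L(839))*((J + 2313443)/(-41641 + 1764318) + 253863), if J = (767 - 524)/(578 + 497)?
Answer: -7714293178170121837/16103285 ≈ -4.7905e+11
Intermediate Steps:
J = 243/1075 ≈ 0.22605
(-1888947 + L(839))*((J + 2313443)/(-41641 + 1764318) + 253863) = (-1888947 + (1073 + 839))*((243/1075 + 2313443)/(-41641 + 1764318) + 253863) = (-1888947 + 1912)*((2486951468/1075)/1722677 + 253863) = -1887035*((2486951468/1075)*(1/1722677) + 253863) = -1887035*(2486951468/1851877775 + 253863) = -1887035*470125734546293/1851877775 = -7714293178170121837/16103285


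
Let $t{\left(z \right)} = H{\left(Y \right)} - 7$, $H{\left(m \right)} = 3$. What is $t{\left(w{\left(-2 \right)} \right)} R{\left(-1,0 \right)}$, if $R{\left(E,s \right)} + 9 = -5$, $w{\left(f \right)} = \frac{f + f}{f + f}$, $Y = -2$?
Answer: $56$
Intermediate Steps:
$w{\left(f \right)} = 1$ ($w{\left(f \right)} = \frac{2 f}{2 f} = 2 f \frac{1}{2 f} = 1$)
$R{\left(E,s \right)} = -14$ ($R{\left(E,s \right)} = -9 - 5 = -14$)
$t{\left(z \right)} = -4$ ($t{\left(z \right)} = 3 - 7 = -4$)
$t{\left(w{\left(-2 \right)} \right)} R{\left(-1,0 \right)} = \left(-4\right) \left(-14\right) = 56$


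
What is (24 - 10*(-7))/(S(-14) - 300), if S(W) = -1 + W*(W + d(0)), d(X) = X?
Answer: -94/105 ≈ -0.89524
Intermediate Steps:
S(W) = -1 + W² (S(W) = -1 + W*(W + 0) = -1 + W*W = -1 + W²)
(24 - 10*(-7))/(S(-14) - 300) = (24 - 10*(-7))/((-1 + (-14)²) - 300) = (24 + 70)/((-1 + 196) - 300) = 94/(195 - 300) = 94/(-105) = 94*(-1/105) = -94/105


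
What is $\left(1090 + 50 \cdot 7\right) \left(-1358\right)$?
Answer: $-1955520$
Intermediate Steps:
$\left(1090 + 50 \cdot 7\right) \left(-1358\right) = \left(1090 + 350\right) \left(-1358\right) = 1440 \left(-1358\right) = -1955520$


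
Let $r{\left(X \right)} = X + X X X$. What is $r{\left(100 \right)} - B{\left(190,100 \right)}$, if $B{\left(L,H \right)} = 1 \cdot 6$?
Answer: $1000094$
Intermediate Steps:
$B{\left(L,H \right)} = 6$
$r{\left(X \right)} = X + X^{3}$ ($r{\left(X \right)} = X + X^{2} X = X + X^{3}$)
$r{\left(100 \right)} - B{\left(190,100 \right)} = \left(100 + 100^{3}\right) - 6 = \left(100 + 1000000\right) - 6 = 1000100 - 6 = 1000094$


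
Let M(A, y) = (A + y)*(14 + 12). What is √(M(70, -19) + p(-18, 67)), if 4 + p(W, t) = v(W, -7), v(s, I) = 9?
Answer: 11*√11 ≈ 36.483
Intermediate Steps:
p(W, t) = 5 (p(W, t) = -4 + 9 = 5)
M(A, y) = 26*A + 26*y (M(A, y) = (A + y)*26 = 26*A + 26*y)
√(M(70, -19) + p(-18, 67)) = √((26*70 + 26*(-19)) + 5) = √((1820 - 494) + 5) = √(1326 + 5) = √1331 = 11*√11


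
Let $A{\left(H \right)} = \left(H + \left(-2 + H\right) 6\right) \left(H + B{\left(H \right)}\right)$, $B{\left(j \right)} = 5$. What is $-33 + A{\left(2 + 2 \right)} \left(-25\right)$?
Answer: $-3633$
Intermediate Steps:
$A{\left(H \right)} = \left(-12 + 7 H\right) \left(5 + H\right)$ ($A{\left(H \right)} = \left(H + \left(-2 + H\right) 6\right) \left(H + 5\right) = \left(H + \left(-12 + 6 H\right)\right) \left(5 + H\right) = \left(-12 + 7 H\right) \left(5 + H\right)$)
$-33 + A{\left(2 + 2 \right)} \left(-25\right) = -33 + \left(-60 + 7 \left(2 + 2\right)^{2} + 23 \left(2 + 2\right)\right) \left(-25\right) = -33 + \left(-60 + 7 \cdot 4^{2} + 23 \cdot 4\right) \left(-25\right) = -33 + \left(-60 + 7 \cdot 16 + 92\right) \left(-25\right) = -33 + \left(-60 + 112 + 92\right) \left(-25\right) = -33 + 144 \left(-25\right) = -33 - 3600 = -3633$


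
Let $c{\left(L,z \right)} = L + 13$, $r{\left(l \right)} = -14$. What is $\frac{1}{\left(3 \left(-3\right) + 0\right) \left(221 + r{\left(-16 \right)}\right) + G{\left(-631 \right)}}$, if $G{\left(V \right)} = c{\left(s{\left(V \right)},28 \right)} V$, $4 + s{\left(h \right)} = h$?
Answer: $\frac{1}{390619} \approx 2.56 \cdot 10^{-6}$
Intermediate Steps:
$s{\left(h \right)} = -4 + h$
$c{\left(L,z \right)} = 13 + L$
$G{\left(V \right)} = V \left(9 + V\right)$ ($G{\left(V \right)} = \left(13 + \left(-4 + V\right)\right) V = \left(9 + V\right) V = V \left(9 + V\right)$)
$\frac{1}{\left(3 \left(-3\right) + 0\right) \left(221 + r{\left(-16 \right)}\right) + G{\left(-631 \right)}} = \frac{1}{\left(3 \left(-3\right) + 0\right) \left(221 - 14\right) - 631 \left(9 - 631\right)} = \frac{1}{\left(-9 + 0\right) 207 - -392482} = \frac{1}{\left(-9\right) 207 + 392482} = \frac{1}{-1863 + 392482} = \frac{1}{390619}$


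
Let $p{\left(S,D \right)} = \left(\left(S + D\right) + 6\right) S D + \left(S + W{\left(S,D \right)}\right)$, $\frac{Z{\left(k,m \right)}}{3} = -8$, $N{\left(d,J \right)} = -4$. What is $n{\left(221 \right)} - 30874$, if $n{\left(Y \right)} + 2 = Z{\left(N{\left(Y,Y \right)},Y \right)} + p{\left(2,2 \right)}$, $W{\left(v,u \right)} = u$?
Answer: $-30856$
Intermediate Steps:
$Z{\left(k,m \right)} = -24$ ($Z{\left(k,m \right)} = 3 \left(-8\right) = -24$)
$p{\left(S,D \right)} = D + S + D S \left(6 + D + S\right)$ ($p{\left(S,D \right)} = \left(\left(S + D\right) + 6\right) S D + \left(S + D\right) = \left(\left(D + S\right) + 6\right) S D + \left(D + S\right) = \left(6 + D + S\right) S D + \left(D + S\right) = S \left(6 + D + S\right) D + \left(D + S\right) = D S \left(6 + D + S\right) + \left(D + S\right) = D + S + D S \left(6 + D + S\right)$)
$n{\left(Y \right)} = 18$ ($n{\left(Y \right)} = -2 + \left(-24 + \left(2 + 2 + 2 \cdot 2^{2} + 2 \cdot 2^{2} + 6 \cdot 2 \cdot 2\right)\right) = -2 + \left(-24 + \left(2 + 2 + 2 \cdot 4 + 2 \cdot 4 + 24\right)\right) = -2 + \left(-24 + \left(2 + 2 + 8 + 8 + 24\right)\right) = -2 + \left(-24 + 44\right) = -2 + 20 = 18$)
$n{\left(221 \right)} - 30874 = 18 - 30874 = -30856$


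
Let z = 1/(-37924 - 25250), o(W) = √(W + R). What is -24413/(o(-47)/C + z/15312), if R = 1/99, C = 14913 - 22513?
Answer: 5328177286831740000/171753319370073577 - 41100908992130281852800*I*√12793/171753319370073577 ≈ 31.022 - 2.7067e+7*I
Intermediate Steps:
C = -7600
R = 1/99 ≈ 0.010101
o(W) = √(1/99 + W) (o(W) = √(W + 1/99) = √(1/99 + W))
z = -1/63174 (z = 1/(-63174) = -1/63174 ≈ -1.5829e-5)
-24413/(o(-47)/C + z/15312) = -24413/((√(11 + 1089*(-47))/33)/(-7600) - 1/63174/15312) = -24413/((√(11 - 51183)/33)*(-1/7600) - 1/63174*1/15312) = -24413/((√(-51172)/33)*(-1/7600) - 1/967320288) = -24413/(((2*I*√12793)/33)*(-1/7600) - 1/967320288) = -24413/((2*I*√12793/33)*(-1/7600) - 1/967320288) = -24413/(-I*√12793/125400 - 1/967320288) = -24413/(-1/967320288 - I*√12793/125400)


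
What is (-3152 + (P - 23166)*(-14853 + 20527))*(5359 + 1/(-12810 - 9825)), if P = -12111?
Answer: -4856037852783080/4527 ≈ -1.0727e+12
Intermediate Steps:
(-3152 + (P - 23166)*(-14853 + 20527))*(5359 + 1/(-12810 - 9825)) = (-3152 + (-12111 - 23166)*(-14853 + 20527))*(5359 + 1/(-12810 - 9825)) = (-3152 - 35277*5674)*(5359 + 1/(-22635)) = (-3152 - 200161698)*(5359 - 1/22635) = -200164850*121300964/22635 = -4856037852783080/4527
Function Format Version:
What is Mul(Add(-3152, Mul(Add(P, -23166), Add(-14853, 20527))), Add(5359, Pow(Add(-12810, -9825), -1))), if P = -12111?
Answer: Rational(-4856037852783080, 4527) ≈ -1.0727e+12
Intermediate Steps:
Mul(Add(-3152, Mul(Add(P, -23166), Add(-14853, 20527))), Add(5359, Pow(Add(-12810, -9825), -1))) = Mul(Add(-3152, Mul(Add(-12111, -23166), Add(-14853, 20527))), Add(5359, Pow(Add(-12810, -9825), -1))) = Mul(Add(-3152, Mul(-35277, 5674)), Add(5359, Pow(-22635, -1))) = Mul(Add(-3152, -200161698), Add(5359, Rational(-1, 22635))) = Mul(-200164850, Rational(121300964, 22635)) = Rational(-4856037852783080, 4527)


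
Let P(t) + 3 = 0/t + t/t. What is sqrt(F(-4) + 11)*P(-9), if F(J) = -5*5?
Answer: -2*I*sqrt(14) ≈ -7.4833*I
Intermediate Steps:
F(J) = -25
P(t) = -2 (P(t) = -3 + (0/t + t/t) = -3 + (0 + 1) = -3 + 1 = -2)
sqrt(F(-4) + 11)*P(-9) = sqrt(-25 + 11)*(-2) = sqrt(-14)*(-2) = (I*sqrt(14))*(-2) = -2*I*sqrt(14)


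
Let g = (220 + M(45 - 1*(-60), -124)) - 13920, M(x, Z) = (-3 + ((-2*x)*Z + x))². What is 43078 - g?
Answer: -683347386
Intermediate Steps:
M(x, Z) = (-3 + x - 2*Z*x)² (M(x, Z) = (-3 + (-2*Z*x + x))² = (-3 + (x - 2*Z*x))² = (-3 + x - 2*Z*x)²)
g = 683390464 (g = (220 + (3 - (45 - 1*(-60)) + 2*(-124)*(45 - 1*(-60)))²) - 13920 = (220 + (3 - (45 + 60) + 2*(-124)*(45 + 60))²) - 13920 = (220 + (3 - 1*105 + 2*(-124)*105)²) - 13920 = (220 + (3 - 105 - 26040)²) - 13920 = (220 + (-26142)²) - 13920 = (220 + 683404164) - 13920 = 683404384 - 13920 = 683390464)
43078 - g = 43078 - 1*683390464 = 43078 - 683390464 = -683347386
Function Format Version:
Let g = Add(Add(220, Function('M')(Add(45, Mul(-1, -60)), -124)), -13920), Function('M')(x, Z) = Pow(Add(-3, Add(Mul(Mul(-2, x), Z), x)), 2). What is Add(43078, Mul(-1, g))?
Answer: -683347386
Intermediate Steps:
Function('M')(x, Z) = Pow(Add(-3, x, Mul(-2, Z, x)), 2) (Function('M')(x, Z) = Pow(Add(-3, Add(Mul(-2, Z, x), x)), 2) = Pow(Add(-3, Add(x, Mul(-2, Z, x))), 2) = Pow(Add(-3, x, Mul(-2, Z, x)), 2))
g = 683390464 (g = Add(Add(220, Pow(Add(3, Mul(-1, Add(45, Mul(-1, -60))), Mul(2, -124, Add(45, Mul(-1, -60)))), 2)), -13920) = Add(Add(220, Pow(Add(3, Mul(-1, Add(45, 60)), Mul(2, -124, Add(45, 60))), 2)), -13920) = Add(Add(220, Pow(Add(3, Mul(-1, 105), Mul(2, -124, 105)), 2)), -13920) = Add(Add(220, Pow(Add(3, -105, -26040), 2)), -13920) = Add(Add(220, Pow(-26142, 2)), -13920) = Add(Add(220, 683404164), -13920) = Add(683404384, -13920) = 683390464)
Add(43078, Mul(-1, g)) = Add(43078, Mul(-1, 683390464)) = Add(43078, -683390464) = -683347386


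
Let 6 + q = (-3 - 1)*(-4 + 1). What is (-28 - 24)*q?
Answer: -312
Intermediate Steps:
q = 6 (q = -6 + (-3 - 1)*(-4 + 1) = -6 - 4*(-3) = -6 + 12 = 6)
(-28 - 24)*q = (-28 - 24)*6 = -52*6 = -312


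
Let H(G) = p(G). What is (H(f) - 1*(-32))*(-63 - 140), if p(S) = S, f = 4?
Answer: -7308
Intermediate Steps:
H(G) = G
(H(f) - 1*(-32))*(-63 - 140) = (4 - 1*(-32))*(-63 - 140) = (4 + 32)*(-203) = 36*(-203) = -7308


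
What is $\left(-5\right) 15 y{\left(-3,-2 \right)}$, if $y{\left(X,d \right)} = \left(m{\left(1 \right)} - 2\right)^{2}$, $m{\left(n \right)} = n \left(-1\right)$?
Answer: $-675$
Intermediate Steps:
$m{\left(n \right)} = - n$
$y{\left(X,d \right)} = 9$ ($y{\left(X,d \right)} = \left(\left(-1\right) 1 - 2\right)^{2} = \left(-1 - 2\right)^{2} = \left(-3\right)^{2} = 9$)
$\left(-5\right) 15 y{\left(-3,-2 \right)} = \left(-5\right) 15 \cdot 9 = \left(-75\right) 9 = -675$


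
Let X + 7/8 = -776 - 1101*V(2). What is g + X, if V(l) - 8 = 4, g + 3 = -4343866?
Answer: -34862863/8 ≈ -4.3579e+6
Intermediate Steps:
g = -4343869 (g = -3 - 4343866 = -4343869)
V(l) = 12 (V(l) = 8 + 4 = 12)
X = -111911/8 (X = -7/8 + (-776 - 1101*12) = -7/8 + (-776 - 13212) = -7/8 - 13988 = -111911/8 ≈ -13989.)
g + X = -4343869 - 111911/8 = -34862863/8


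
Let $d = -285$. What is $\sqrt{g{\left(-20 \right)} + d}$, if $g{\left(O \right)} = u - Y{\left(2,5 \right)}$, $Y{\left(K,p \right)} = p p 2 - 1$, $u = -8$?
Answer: $3 i \sqrt{38} \approx 18.493 i$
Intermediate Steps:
$Y{\left(K,p \right)} = -1 + 2 p^{2}$ ($Y{\left(K,p \right)} = p^{2} \cdot 2 - 1 = 2 p^{2} - 1 = -1 + 2 p^{2}$)
$g{\left(O \right)} = -57$ ($g{\left(O \right)} = -8 - \left(-1 + 2 \cdot 5^{2}\right) = -8 - \left(-1 + 2 \cdot 25\right) = -8 - \left(-1 + 50\right) = -8 - 49 = -57$)
$\sqrt{g{\left(-20 \right)} + d} = \sqrt{-57 - 285} = \sqrt{-342} = 3 i \sqrt{38}$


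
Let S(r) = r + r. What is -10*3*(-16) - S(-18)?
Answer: 516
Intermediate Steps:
S(r) = 2*r
-10*3*(-16) - S(-18) = -10*3*(-16) - 2*(-18) = -30*(-16) - 1*(-36) = 480 + 36 = 516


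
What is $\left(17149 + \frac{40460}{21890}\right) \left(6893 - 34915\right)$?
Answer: $- \frac{1052035746554}{2189} \approx -4.806 \cdot 10^{8}$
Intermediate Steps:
$\left(17149 + \frac{40460}{21890}\right) \left(6893 - 34915\right) = \left(17149 + 40460 \cdot \frac{1}{21890}\right) \left(-28022\right) = \left(17149 + \frac{4046}{2189}\right) \left(-28022\right) = \frac{37543207}{2189} \left(-28022\right) = - \frac{1052035746554}{2189}$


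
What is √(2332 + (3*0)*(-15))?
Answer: 2*√583 ≈ 48.291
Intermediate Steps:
√(2332 + (3*0)*(-15)) = √(2332 + 0*(-15)) = √(2332 + 0) = √2332 = 2*√583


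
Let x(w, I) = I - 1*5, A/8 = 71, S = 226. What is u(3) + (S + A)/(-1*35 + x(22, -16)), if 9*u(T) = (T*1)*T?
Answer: -369/28 ≈ -13.179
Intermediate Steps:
A = 568 (A = 8*71 = 568)
x(w, I) = -5 + I (x(w, I) = I - 5 = -5 + I)
u(T) = T²/9 (u(T) = ((T*1)*T)/9 = (T*T)/9 = T²/9)
u(3) + (S + A)/(-1*35 + x(22, -16)) = (⅑)*3² + (226 + 568)/(-1*35 + (-5 - 16)) = (⅑)*9 + 794/(-35 - 21) = 1 + 794/(-56) = 1 - 1/56*794 = 1 - 397/28 = -369/28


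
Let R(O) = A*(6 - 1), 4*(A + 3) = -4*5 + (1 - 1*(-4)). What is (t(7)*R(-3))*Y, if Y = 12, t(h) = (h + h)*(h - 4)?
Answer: -17010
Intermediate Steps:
A = -27/4 (A = -3 + (-4*5 + (1 - 1*(-4)))/4 = -3 + (-20 + (1 + 4))/4 = -3 + (-20 + 5)/4 = -3 + (¼)*(-15) = -3 - 15/4 = -27/4 ≈ -6.7500)
t(h) = 2*h*(-4 + h) (t(h) = (2*h)*(-4 + h) = 2*h*(-4 + h))
R(O) = -135/4 (R(O) = -27*(6 - 1)/4 = -27/4*5 = -135/4)
(t(7)*R(-3))*Y = ((2*7*(-4 + 7))*(-135/4))*12 = ((2*7*3)*(-135/4))*12 = (42*(-135/4))*12 = -2835/2*12 = -17010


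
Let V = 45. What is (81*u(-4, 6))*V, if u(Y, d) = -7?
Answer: -25515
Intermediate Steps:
(81*u(-4, 6))*V = (81*(-7))*45 = -567*45 = -25515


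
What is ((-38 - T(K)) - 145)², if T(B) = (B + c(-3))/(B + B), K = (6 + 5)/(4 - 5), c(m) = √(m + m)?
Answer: (4037 - I*√6)²/484 ≈ 33672.0 - 40.862*I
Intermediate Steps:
c(m) = √2*√m (c(m) = √(2*m) = √2*√m)
K = -11 (K = 11/(-1) = 11*(-1) = -11)
T(B) = (B + I*√6)/(2*B) (T(B) = (B + √2*√(-3))/(B + B) = (B + √2*(I*√3))/((2*B)) = (B + I*√6)*(1/(2*B)) = (B + I*√6)/(2*B))
((-38 - T(K)) - 145)² = ((-38 - (-11 + I*√6)/(2*(-11))) - 145)² = ((-38 - (-1)*(-11 + I*√6)/(2*11)) - 145)² = ((-38 - (½ - I*√6/22)) - 145)² = ((-38 + (-½ + I*√6/22)) - 145)² = ((-77/2 + I*√6/22) - 145)² = (-367/2 + I*√6/22)²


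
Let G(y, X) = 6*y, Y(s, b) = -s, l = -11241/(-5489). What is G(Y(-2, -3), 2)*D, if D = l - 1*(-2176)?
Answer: 143463660/5489 ≈ 26137.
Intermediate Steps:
l = 11241/5489 (l = -11241*(-1/5489) = 11241/5489 ≈ 2.0479)
D = 11955305/5489 (D = 11241/5489 - 1*(-2176) = 11241/5489 + 2176 = 11955305/5489 ≈ 2178.0)
G(Y(-2, -3), 2)*D = (6*(-1*(-2)))*(11955305/5489) = (6*2)*(11955305/5489) = 12*(11955305/5489) = 143463660/5489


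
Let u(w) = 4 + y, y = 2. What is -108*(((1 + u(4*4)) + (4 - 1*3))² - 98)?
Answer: 3672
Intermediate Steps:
u(w) = 6 (u(w) = 4 + 2 = 6)
-108*(((1 + u(4*4)) + (4 - 1*3))² - 98) = -108*(((1 + 6) + (4 - 1*3))² - 98) = -108*((7 + (4 - 3))² - 98) = -108*((7 + 1)² - 98) = -108*(8² - 98) = -108*(64 - 98) = -108*(-34) = -1*(-3672) = 3672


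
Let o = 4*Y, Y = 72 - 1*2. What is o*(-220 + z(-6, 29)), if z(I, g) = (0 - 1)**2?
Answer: -61320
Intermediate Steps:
Y = 70 (Y = 72 - 2 = 70)
z(I, g) = 1 (z(I, g) = (-1)**2 = 1)
o = 280 (o = 4*70 = 280)
o*(-220 + z(-6, 29)) = 280*(-220 + 1) = 280*(-219) = -61320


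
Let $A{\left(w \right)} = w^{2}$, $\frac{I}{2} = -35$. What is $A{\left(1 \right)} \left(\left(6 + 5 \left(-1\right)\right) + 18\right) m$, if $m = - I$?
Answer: $1330$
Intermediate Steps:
$I = -70$ ($I = 2 \left(-35\right) = -70$)
$m = 70$ ($m = \left(-1\right) \left(-70\right) = 70$)
$A{\left(1 \right)} \left(\left(6 + 5 \left(-1\right)\right) + 18\right) m = 1^{2} \left(\left(6 + 5 \left(-1\right)\right) + 18\right) 70 = 1 \left(\left(6 - 5\right) + 18\right) 70 = 1 \left(1 + 18\right) 70 = 1 \cdot 19 \cdot 70 = 19 \cdot 70 = 1330$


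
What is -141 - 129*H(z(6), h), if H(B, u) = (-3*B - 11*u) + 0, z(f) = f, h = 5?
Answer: 9276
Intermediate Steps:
H(B, u) = -11*u - 3*B (H(B, u) = (-11*u - 3*B) + 0 = -11*u - 3*B)
-141 - 129*H(z(6), h) = -141 - 129*(-11*5 - 3*6) = -141 - 129*(-55 - 18) = -141 - 129*(-73) = -141 + 9417 = 9276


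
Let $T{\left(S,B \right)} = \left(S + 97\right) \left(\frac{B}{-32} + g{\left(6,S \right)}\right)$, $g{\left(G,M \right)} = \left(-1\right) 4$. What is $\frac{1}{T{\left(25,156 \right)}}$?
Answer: $- \frac{4}{4331} \approx -0.00092357$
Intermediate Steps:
$g{\left(G,M \right)} = -4$
$T{\left(S,B \right)} = \left(-4 - \frac{B}{32}\right) \left(97 + S\right)$ ($T{\left(S,B \right)} = \left(S + 97\right) \left(\frac{B}{-32} - 4\right) = \left(97 + S\right) \left(B \left(- \frac{1}{32}\right) - 4\right) = \left(97 + S\right) \left(- \frac{B}{32} - 4\right) = \left(97 + S\right) \left(-4 - \frac{B}{32}\right) = \left(-4 - \frac{B}{32}\right) \left(97 + S\right)$)
$\frac{1}{T{\left(25,156 \right)}} = \frac{1}{-388 - 100 - \frac{3783}{8} - \frac{39}{8} \cdot 25} = \frac{1}{-388 - 100 - \frac{3783}{8} - \frac{975}{8}} = \frac{1}{- \frac{4331}{4}} = - \frac{4}{4331}$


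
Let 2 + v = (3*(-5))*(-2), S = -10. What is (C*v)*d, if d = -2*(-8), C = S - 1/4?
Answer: -4592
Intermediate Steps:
v = 28 (v = -2 + (3*(-5))*(-2) = -2 - 15*(-2) = -2 + 30 = 28)
C = -41/4 (C = -10 - 1/4 = -10 - 1*¼ = -10 - ¼ = -41/4 ≈ -10.250)
d = 16
(C*v)*d = -41/4*28*16 = -287*16 = -4592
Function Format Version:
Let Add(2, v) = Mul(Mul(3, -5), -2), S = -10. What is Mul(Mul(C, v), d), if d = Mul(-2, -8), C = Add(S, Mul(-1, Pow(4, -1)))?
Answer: -4592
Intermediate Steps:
v = 28 (v = Add(-2, Mul(Mul(3, -5), -2)) = Add(-2, Mul(-15, -2)) = Add(-2, 30) = 28)
C = Rational(-41, 4) (C = Add(-10, Mul(-1, Pow(4, -1))) = Add(-10, Mul(-1, Rational(1, 4))) = Add(-10, Rational(-1, 4)) = Rational(-41, 4) ≈ -10.250)
d = 16
Mul(Mul(C, v), d) = Mul(Mul(Rational(-41, 4), 28), 16) = Mul(-287, 16) = -4592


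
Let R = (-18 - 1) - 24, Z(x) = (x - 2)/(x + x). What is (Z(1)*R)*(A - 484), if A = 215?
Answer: -11567/2 ≈ -5783.5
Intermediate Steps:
Z(x) = (-2 + x)/(2*x) (Z(x) = (-2 + x)/((2*x)) = (-2 + x)*(1/(2*x)) = (-2 + x)/(2*x))
R = -43 (R = -19 - 24 = -43)
(Z(1)*R)*(A - 484) = (((½)*(-2 + 1)/1)*(-43))*(215 - 484) = (((½)*1*(-1))*(-43))*(-269) = -½*(-43)*(-269) = (43/2)*(-269) = -11567/2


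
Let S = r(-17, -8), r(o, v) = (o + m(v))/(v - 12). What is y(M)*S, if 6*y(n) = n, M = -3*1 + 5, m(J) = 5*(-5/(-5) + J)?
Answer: 13/15 ≈ 0.86667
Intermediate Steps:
m(J) = 5 + 5*J (m(J) = 5*(-5*(-⅕) + J) = 5*(1 + J) = 5 + 5*J)
M = 2 (M = -3 + 5 = 2)
y(n) = n/6
r(o, v) = (5 + o + 5*v)/(-12 + v) (r(o, v) = (o + (5 + 5*v))/(v - 12) = (5 + o + 5*v)/(-12 + v))
S = 13/5 (S = (5 - 17 + 5*(-8))/(-12 - 8) = (5 - 17 - 40)/(-20) = -1/20*(-52) = 13/5 ≈ 2.6000)
y(M)*S = ((⅙)*2)*(13/5) = (⅓)*(13/5) = 13/15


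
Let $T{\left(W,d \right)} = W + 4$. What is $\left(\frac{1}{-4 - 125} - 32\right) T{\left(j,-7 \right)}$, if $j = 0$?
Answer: $- \frac{16516}{129} \approx -128.03$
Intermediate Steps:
$T{\left(W,d \right)} = 4 + W$
$\left(\frac{1}{-4 - 125} - 32\right) T{\left(j,-7 \right)} = \left(\frac{1}{-4 - 125} - 32\right) \left(4 + 0\right) = \left(\frac{1}{-129} - 32\right) 4 = \left(- \frac{1}{129} - 32\right) 4 = \left(- \frac{4129}{129}\right) 4 = - \frac{16516}{129}$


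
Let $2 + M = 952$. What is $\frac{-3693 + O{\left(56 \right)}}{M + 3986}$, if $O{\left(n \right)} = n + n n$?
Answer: $- \frac{501}{4936} \approx -0.1015$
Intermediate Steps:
$M = 950$ ($M = -2 + 952 = 950$)
$O{\left(n \right)} = n + n^{2}$
$\frac{-3693 + O{\left(56 \right)}}{M + 3986} = \frac{-3693 + 56 \left(1 + 56\right)}{950 + 3986} = \frac{-3693 + 56 \cdot 57}{4936} = \left(-3693 + 3192\right) \frac{1}{4936} = \left(-501\right) \frac{1}{4936} = - \frac{501}{4936}$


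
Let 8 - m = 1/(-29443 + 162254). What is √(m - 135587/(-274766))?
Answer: √11310414406710119823374/36491947226 ≈ 2.9144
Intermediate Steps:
m = 1062487/132811 (m = 8 - 1/(-29443 + 162254) = 8 - 1/132811 = 1062487/132811 ≈ 8.0000)
√(m - 135587/(-274766)) = √(1062487/132811 - 135587/(-274766)) = √(1062487/132811 - 135587*(-1/274766)) = √(1062487/132811 + 135587/274766) = √(309942748099/36491947226) = √11310414406710119823374/36491947226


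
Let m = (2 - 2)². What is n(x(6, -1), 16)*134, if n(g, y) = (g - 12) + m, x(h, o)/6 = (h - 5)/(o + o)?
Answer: -2010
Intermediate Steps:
m = 0 (m = 0² = 0)
x(h, o) = 3*(-5 + h)/o (x(h, o) = 6*((h - 5)/(o + o)) = 6*((-5 + h)/((2*o))) = 6*((-5 + h)*(1/(2*o))) = 6*((-5 + h)/(2*o)) = 3*(-5 + h)/o)
n(g, y) = -12 + g (n(g, y) = (g - 12) + 0 = (-12 + g) + 0 = -12 + g)
n(x(6, -1), 16)*134 = (-12 + 3*(-5 + 6)/(-1))*134 = (-12 + 3*(-1)*1)*134 = (-12 - 3)*134 = -15*134 = -2010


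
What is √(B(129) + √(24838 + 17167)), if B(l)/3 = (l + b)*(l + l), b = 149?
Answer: √(215172 + √42005) ≈ 464.09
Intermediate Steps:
B(l) = 6*l*(149 + l) (B(l) = 3*((l + 149)*(l + l)) = 3*((149 + l)*(2*l)) = 3*(2*l*(149 + l)) = 6*l*(149 + l))
√(B(129) + √(24838 + 17167)) = √(6*129*(149 + 129) + √(24838 + 17167)) = √(6*129*278 + √42005) = √(215172 + √42005)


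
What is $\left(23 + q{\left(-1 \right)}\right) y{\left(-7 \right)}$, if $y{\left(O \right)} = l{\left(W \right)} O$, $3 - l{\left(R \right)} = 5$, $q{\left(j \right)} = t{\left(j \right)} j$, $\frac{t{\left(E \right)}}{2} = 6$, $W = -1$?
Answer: $154$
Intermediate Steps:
$t{\left(E \right)} = 12$ ($t{\left(E \right)} = 2 \cdot 6 = 12$)
$q{\left(j \right)} = 12 j$
$l{\left(R \right)} = -2$ ($l{\left(R \right)} = 3 - 5 = -2$)
$y{\left(O \right)} = - 2 O$
$\left(23 + q{\left(-1 \right)}\right) y{\left(-7 \right)} = \left(23 + 12 \left(-1\right)\right) \left(\left(-2\right) \left(-7\right)\right) = \left(23 - 12\right) 14 = 11 \cdot 14 = 154$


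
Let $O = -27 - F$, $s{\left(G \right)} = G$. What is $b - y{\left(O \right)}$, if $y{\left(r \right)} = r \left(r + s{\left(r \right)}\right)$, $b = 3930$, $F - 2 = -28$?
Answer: $3928$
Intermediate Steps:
$F = -26$ ($F = 2 - 28 = -26$)
$O = -1$ ($O = -27 - -26 = -27 + 26 = -1$)
$y{\left(r \right)} = 2 r^{2}$ ($y{\left(r \right)} = r \left(r + r\right) = r 2 r = 2 r^{2}$)
$b - y{\left(O \right)} = 3930 - 2 \left(-1\right)^{2} = 3930 - 2 \cdot 1 = 3930 - 2 = 3928$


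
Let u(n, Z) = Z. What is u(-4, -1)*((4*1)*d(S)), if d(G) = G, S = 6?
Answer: -24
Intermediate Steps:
u(-4, -1)*((4*1)*d(S)) = -4*1*6 = -4*6 = -1*24 = -24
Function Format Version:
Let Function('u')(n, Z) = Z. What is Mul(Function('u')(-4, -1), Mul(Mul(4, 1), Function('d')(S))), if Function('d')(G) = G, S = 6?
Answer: -24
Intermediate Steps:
Mul(Function('u')(-4, -1), Mul(Mul(4, 1), Function('d')(S))) = Mul(-1, Mul(Mul(4, 1), 6)) = Mul(-1, Mul(4, 6)) = Mul(-1, 24) = -24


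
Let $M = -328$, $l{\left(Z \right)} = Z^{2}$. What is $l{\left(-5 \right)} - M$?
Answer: $353$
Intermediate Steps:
$l{\left(-5 \right)} - M = \left(-5\right)^{2} - -328 = 25 + 328 = 353$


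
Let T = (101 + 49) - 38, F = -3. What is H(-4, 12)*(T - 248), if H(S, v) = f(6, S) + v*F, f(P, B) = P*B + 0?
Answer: 8160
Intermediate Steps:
f(P, B) = B*P (f(P, B) = B*P + 0 = B*P)
H(S, v) = -3*v + 6*S (H(S, v) = S*6 + v*(-3) = 6*S - 3*v = -3*v + 6*S)
T = 112 (T = 150 - 38 = 112)
H(-4, 12)*(T - 248) = (-3*12 + 6*(-4))*(112 - 248) = (-36 - 24)*(-136) = -60*(-136) = 8160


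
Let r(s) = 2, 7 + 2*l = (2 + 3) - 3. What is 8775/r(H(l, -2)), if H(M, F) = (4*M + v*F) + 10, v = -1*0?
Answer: 8775/2 ≈ 4387.5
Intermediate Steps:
v = 0
l = -5/2 (l = -7/2 + ((2 + 3) - 3)/2 = -7/2 + (5 - 3)/2 = -7/2 + (1/2)*2 = -7/2 + 1 = -5/2 ≈ -2.5000)
H(M, F) = 10 + 4*M (H(M, F) = (4*M + 0*F) + 10 = (4*M + 0) + 10 = 4*M + 10 = 10 + 4*M)
8775/r(H(l, -2)) = 8775/2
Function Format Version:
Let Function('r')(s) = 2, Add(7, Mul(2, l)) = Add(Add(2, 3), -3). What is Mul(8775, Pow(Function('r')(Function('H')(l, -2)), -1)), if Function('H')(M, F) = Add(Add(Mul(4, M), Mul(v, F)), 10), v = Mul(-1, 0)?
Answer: Rational(8775, 2) ≈ 4387.5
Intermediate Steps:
v = 0
l = Rational(-5, 2) (l = Add(Rational(-7, 2), Mul(Rational(1, 2), Add(Add(2, 3), -3))) = Add(Rational(-7, 2), Mul(Rational(1, 2), Add(5, -3))) = Add(Rational(-7, 2), Mul(Rational(1, 2), 2)) = Add(Rational(-7, 2), 1) = Rational(-5, 2) ≈ -2.5000)
Function('H')(M, F) = Add(10, Mul(4, M)) (Function('H')(M, F) = Add(Add(Mul(4, M), Mul(0, F)), 10) = Add(Add(Mul(4, M), 0), 10) = Add(Mul(4, M), 10) = Add(10, Mul(4, M)))
Mul(8775, Pow(Function('r')(Function('H')(l, -2)), -1)) = Mul(8775, Pow(2, -1)) = Mul(8775, Rational(1, 2)) = Rational(8775, 2)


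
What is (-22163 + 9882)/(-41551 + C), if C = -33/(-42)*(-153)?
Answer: 171934/583397 ≈ 0.29471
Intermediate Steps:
C = -1683/14 (C = -33*(-1/42)*(-153) = (11/14)*(-153) = -1683/14 ≈ -120.21)
(-22163 + 9882)/(-41551 + C) = (-22163 + 9882)/(-41551 - 1683/14) = -12281/(-583397/14) = -12281*(-14/583397) = 171934/583397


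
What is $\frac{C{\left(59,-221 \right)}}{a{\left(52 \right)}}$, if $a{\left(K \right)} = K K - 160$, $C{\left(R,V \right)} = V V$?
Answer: $\frac{48841}{2544} \approx 19.199$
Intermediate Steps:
$C{\left(R,V \right)} = V^{2}$
$a{\left(K \right)} = -160 + K^{2}$ ($a{\left(K \right)} = K^{2} - 160 = -160 + K^{2}$)
$\frac{C{\left(59,-221 \right)}}{a{\left(52 \right)}} = \frac{\left(-221\right)^{2}}{-160 + 52^{2}} = \frac{48841}{-160 + 2704} = \frac{48841}{2544}$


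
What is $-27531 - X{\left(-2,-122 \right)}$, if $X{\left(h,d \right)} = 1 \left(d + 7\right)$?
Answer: $-27416$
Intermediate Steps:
$X{\left(h,d \right)} = 7 + d$ ($X{\left(h,d \right)} = 1 \left(7 + d\right) = 7 + d$)
$-27531 - X{\left(-2,-122 \right)} = -27531 - \left(7 - 122\right) = -27531 - -115 = -27531 + 115 = -27416$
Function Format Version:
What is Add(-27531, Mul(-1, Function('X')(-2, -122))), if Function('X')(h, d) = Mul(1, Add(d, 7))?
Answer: -27416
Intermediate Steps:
Function('X')(h, d) = Add(7, d) (Function('X')(h, d) = Mul(1, Add(7, d)) = Add(7, d))
Add(-27531, Mul(-1, Function('X')(-2, -122))) = Add(-27531, Mul(-1, Add(7, -122))) = Add(-27531, Mul(-1, -115)) = Add(-27531, 115) = -27416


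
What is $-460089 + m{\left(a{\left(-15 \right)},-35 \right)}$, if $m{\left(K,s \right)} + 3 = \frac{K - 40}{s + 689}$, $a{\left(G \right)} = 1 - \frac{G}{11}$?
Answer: $- \frac{551650377}{1199} \approx -4.6009 \cdot 10^{5}$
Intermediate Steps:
$a{\left(G \right)} = 1 - \frac{G}{11}$ ($a{\left(G \right)} = 1 - G \frac{1}{11} = 1 - \frac{G}{11}$)
$m{\left(K,s \right)} = -3 + \frac{-40 + K}{689 + s}$ ($m{\left(K,s \right)} = -3 + \frac{K - 40}{s + 689} = -3 + \frac{-40 + K}{689 + s}$)
$-460089 + m{\left(a{\left(-15 \right)},-35 \right)} = -460089 + \frac{-2107 + \left(1 - - \frac{15}{11}\right) - -105}{689 - 35} = -460089 + \frac{-2107 + \left(1 + \frac{15}{11}\right) + 105}{654} = -460089 + \frac{-2107 + \frac{26}{11} + 105}{654} = -460089 + \frac{1}{654} \left(- \frac{21996}{11}\right) = -460089 - \frac{3666}{1199} = - \frac{551650377}{1199}$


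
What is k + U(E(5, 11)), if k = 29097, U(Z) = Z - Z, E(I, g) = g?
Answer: 29097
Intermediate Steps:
U(Z) = 0
k + U(E(5, 11)) = 29097 + 0 = 29097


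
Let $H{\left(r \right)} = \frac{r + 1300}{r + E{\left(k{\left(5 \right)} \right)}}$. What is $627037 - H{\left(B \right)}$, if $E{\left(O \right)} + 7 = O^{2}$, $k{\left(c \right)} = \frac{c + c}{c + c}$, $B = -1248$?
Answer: $\frac{393152225}{627} \approx 6.2704 \cdot 10^{5}$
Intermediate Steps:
$k{\left(c \right)} = 1$ ($k{\left(c \right)} = \frac{2 c}{2 c} = 2 c \frac{1}{2 c} = 1$)
$E{\left(O \right)} = -7 + O^{2}$
$H{\left(r \right)} = \frac{1300 + r}{-6 + r}$ ($H{\left(r \right)} = \frac{r + 1300}{r - \left(7 - 1^{2}\right)} = \frac{1300 + r}{r + \left(-7 + 1\right)} = \frac{1300 + r}{r - 6} = \frac{1300 + r}{-6 + r}$)
$627037 - H{\left(B \right)} = 627037 - \frac{1300 - 1248}{-6 - 1248} = 627037 - \frac{1}{-1254} \cdot 52 = 627037 - \left(- \frac{1}{1254}\right) 52 = 627037 - - \frac{26}{627} = 627037 + \frac{26}{627} = \frac{393152225}{627}$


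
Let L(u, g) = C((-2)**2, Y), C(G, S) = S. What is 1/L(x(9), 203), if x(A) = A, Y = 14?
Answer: 1/14 ≈ 0.071429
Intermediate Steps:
L(u, g) = 14
1/L(x(9), 203) = 1/14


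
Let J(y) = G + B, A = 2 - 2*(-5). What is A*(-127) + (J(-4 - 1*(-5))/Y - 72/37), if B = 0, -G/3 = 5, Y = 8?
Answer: -452235/296 ≈ -1527.8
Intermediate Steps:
G = -15 (G = -3*5 = -15)
A = 12 (A = 2 + 10 = 12)
J(y) = -15 (J(y) = -15 + 0 = -15)
A*(-127) + (J(-4 - 1*(-5))/Y - 72/37) = 12*(-127) + (-15/8 - 72/37) = -1524 + (-15*1/8 - 72*1/37) = -1524 + (-15/8 - 72/37) = -1524 - 1131/296 = -452235/296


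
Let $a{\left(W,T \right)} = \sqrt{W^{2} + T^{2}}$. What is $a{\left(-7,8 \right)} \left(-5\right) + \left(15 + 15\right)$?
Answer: $30 - 5 \sqrt{113} \approx -23.151$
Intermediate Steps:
$a{\left(W,T \right)} = \sqrt{T^{2} + W^{2}}$
$a{\left(-7,8 \right)} \left(-5\right) + \left(15 + 15\right) = \sqrt{8^{2} + \left(-7\right)^{2}} \left(-5\right) + \left(15 + 15\right) = \sqrt{64 + 49} \left(-5\right) + 30 = \sqrt{113} \left(-5\right) + 30 = - 5 \sqrt{113} + 30 = 30 - 5 \sqrt{113}$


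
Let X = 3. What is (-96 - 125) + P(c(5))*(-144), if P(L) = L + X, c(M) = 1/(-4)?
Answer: -617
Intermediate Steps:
c(M) = -1/4
P(L) = 3 + L (P(L) = L + 3 = 3 + L)
(-96 - 125) + P(c(5))*(-144) = (-96 - 125) + (3 - 1/4)*(-144) = -221 + (11/4)*(-144) = -221 - 396 = -617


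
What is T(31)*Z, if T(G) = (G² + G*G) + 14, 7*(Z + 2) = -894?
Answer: -1757888/7 ≈ -2.5113e+5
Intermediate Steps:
Z = -908/7 (Z = -2 + (⅐)*(-894) = -2 - 894/7 = -908/7 ≈ -129.71)
T(G) = 14 + 2*G² (T(G) = (G² + G²) + 14 = 2*G² + 14 = 14 + 2*G²)
T(31)*Z = (14 + 2*31²)*(-908/7) = (14 + 2*961)*(-908/7) = (14 + 1922)*(-908/7) = 1936*(-908/7) = -1757888/7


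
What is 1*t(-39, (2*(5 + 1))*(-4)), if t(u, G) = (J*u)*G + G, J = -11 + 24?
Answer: 24288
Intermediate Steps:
J = 13
t(u, G) = G + 13*G*u (t(u, G) = (13*u)*G + G = 13*G*u + G = G + 13*G*u)
1*t(-39, (2*(5 + 1))*(-4)) = 1*(((2*(5 + 1))*(-4))*(1 + 13*(-39))) = 1*(((2*6)*(-4))*(1 - 507)) = 1*((12*(-4))*(-506)) = 1*(-48*(-506)) = 1*24288 = 24288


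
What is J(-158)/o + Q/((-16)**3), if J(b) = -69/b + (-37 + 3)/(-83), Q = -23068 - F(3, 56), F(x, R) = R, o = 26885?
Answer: 1019108949733/180515783680 ≈ 5.6455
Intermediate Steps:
Q = -23124 (Q = -23068 - 1*56 = -23068 - 56 = -23124)
J(b) = 34/83 - 69/b (J(b) = -69/b - 34*(-1/83) = -69/b + 34/83 = 34/83 - 69/b)
J(-158)/o + Q/((-16)**3) = (34/83 - 69/(-158))/26885 - 23124/((-16)**3) = (34/83 - 69*(-1/158))*(1/26885) - 23124/(-4096) = (34/83 + 69/158)*(1/26885) - 23124*(-1/4096) = (11099/13114)*(1/26885) + 5781/1024 = 11099/352569890 + 5781/1024 = 1019108949733/180515783680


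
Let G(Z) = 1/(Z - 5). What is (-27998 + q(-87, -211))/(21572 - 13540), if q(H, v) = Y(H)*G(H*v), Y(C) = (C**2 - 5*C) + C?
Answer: -513811379/147403264 ≈ -3.4858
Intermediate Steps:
Y(C) = C**2 - 4*C
G(Z) = 1/(-5 + Z)
q(H, v) = H*(-4 + H)/(-5 + H*v) (q(H, v) = (H*(-4 + H))/(-5 + H*v) = H*(-4 + H)/(-5 + H*v))
(-27998 + q(-87, -211))/(21572 - 13540) = (-27998 - 87*(-4 - 87)/(-5 - 87*(-211)))/(21572 - 13540) = (-27998 - 87*(-91)/(-5 + 18357))/8032 = (-27998 - 87*(-91)/18352)*(1/8032) = (-27998 - 87*1/18352*(-91))*(1/8032) = (-27998 + 7917/18352)*(1/8032) = -513811379/18352*1/8032 = -513811379/147403264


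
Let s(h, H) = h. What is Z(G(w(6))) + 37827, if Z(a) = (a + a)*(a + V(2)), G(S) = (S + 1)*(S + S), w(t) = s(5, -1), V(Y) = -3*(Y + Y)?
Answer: 43587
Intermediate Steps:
V(Y) = -6*Y
w(t) = 5
G(S) = 2*S*(1 + S) (G(S) = (1 + S)*(2*S) = 2*S*(1 + S))
Z(a) = 2*a*(-12 + a) (Z(a) = (a + a)*(a - 6*2) = (2*a)*(a - 12) = (2*a)*(-12 + a) = 2*a*(-12 + a))
Z(G(w(6))) + 37827 = 2*(2*5*(1 + 5))*(-12 + 2*5*(1 + 5)) + 37827 = 2*(2*5*6)*(-12 + 2*5*6) + 37827 = 2*60*(-12 + 60) + 37827 = 2*60*48 + 37827 = 5760 + 37827 = 43587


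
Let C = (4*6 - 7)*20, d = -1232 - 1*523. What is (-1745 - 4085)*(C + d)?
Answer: 8249450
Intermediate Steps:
d = -1755 (d = -1232 - 523 = -1755)
C = 340 (C = (24 - 7)*20 = 17*20 = 340)
(-1745 - 4085)*(C + d) = (-1745 - 4085)*(340 - 1755) = -5830*(-1415) = 8249450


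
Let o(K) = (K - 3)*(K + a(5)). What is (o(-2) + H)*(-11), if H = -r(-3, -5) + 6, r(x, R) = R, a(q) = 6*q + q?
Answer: 1694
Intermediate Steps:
a(q) = 7*q
o(K) = (-3 + K)*(35 + K) (o(K) = (K - 3)*(K + 7*5) = (-3 + K)*(K + 35) = (-3 + K)*(35 + K))
H = 11 (H = -1*(-5) + 6 = 5 + 6 = 11)
(o(-2) + H)*(-11) = ((-105 + (-2)² + 32*(-2)) + 11)*(-11) = ((-105 + 4 - 64) + 11)*(-11) = (-165 + 11)*(-11) = -154*(-11) = 1694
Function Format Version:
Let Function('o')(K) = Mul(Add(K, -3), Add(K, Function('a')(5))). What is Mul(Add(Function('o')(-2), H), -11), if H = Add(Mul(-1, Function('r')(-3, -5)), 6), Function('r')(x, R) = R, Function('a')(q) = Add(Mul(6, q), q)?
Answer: 1694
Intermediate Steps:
Function('a')(q) = Mul(7, q)
Function('o')(K) = Mul(Add(-3, K), Add(35, K)) (Function('o')(K) = Mul(Add(K, -3), Add(K, Mul(7, 5))) = Mul(Add(-3, K), Add(K, 35)) = Mul(Add(-3, K), Add(35, K)))
H = 11 (H = Add(Mul(-1, -5), 6) = Add(5, 6) = 11)
Mul(Add(Function('o')(-2), H), -11) = Mul(Add(Add(-105, Pow(-2, 2), Mul(32, -2)), 11), -11) = Mul(Add(Add(-105, 4, -64), 11), -11) = Mul(Add(-165, 11), -11) = Mul(-154, -11) = 1694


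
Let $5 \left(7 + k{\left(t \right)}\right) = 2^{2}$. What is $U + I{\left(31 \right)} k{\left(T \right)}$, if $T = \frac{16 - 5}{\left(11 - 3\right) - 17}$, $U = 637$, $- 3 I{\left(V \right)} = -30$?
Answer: $575$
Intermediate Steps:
$I{\left(V \right)} = 10$ ($I{\left(V \right)} = \left(- \frac{1}{3}\right) \left(-30\right) = 10$)
$T = - \frac{11}{9}$ ($T = \frac{11}{8 - 17} = \frac{11}{-9} = 11 \left(- \frac{1}{9}\right) = - \frac{11}{9} \approx -1.2222$)
$k{\left(t \right)} = - \frac{31}{5}$ ($k{\left(t \right)} = -7 + \frac{2^{2}}{5} = -7 + \frac{1}{5} \cdot 4 = -7 + \frac{4}{5} = - \frac{31}{5}$)
$U + I{\left(31 \right)} k{\left(T \right)} = 637 + 10 \left(- \frac{31}{5}\right) = 637 - 62 = 575$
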